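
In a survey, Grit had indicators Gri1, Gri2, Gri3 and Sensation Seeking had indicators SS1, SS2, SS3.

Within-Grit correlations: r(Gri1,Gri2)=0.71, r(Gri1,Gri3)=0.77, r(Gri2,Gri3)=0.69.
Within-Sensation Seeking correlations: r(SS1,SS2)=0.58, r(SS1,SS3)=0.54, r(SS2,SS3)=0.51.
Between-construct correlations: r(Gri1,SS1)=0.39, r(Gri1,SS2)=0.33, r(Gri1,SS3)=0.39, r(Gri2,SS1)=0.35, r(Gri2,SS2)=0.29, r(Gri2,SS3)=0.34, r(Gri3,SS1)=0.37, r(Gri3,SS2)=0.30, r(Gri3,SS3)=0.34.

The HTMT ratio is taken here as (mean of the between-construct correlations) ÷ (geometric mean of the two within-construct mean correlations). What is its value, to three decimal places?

Mean between = 3.10/9 = 0.3444.
Mean within-Gri = 2.17/3 = 0.7233; mean within-SS = 1.63/3 = 0.5433.
Geometric mean = √(0.7233 × 0.5433) = 0.6269.
HTMT = 0.3444 / 0.6269 = 0.549.

0.549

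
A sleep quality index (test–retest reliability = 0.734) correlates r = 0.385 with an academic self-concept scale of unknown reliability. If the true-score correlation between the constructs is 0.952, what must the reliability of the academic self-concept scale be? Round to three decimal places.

r_true = r_obs / √(r_xx · r_yy) ⇒ 0.952 = 0.385 / √(0.734 · r_yy).
√(0.734 · r_yy) = 0.385 / 0.952 = 0.4044; 0.734 · r_yy = 0.1635; r_yy = 0.1635 / 0.734 ≈ 0.223.

0.223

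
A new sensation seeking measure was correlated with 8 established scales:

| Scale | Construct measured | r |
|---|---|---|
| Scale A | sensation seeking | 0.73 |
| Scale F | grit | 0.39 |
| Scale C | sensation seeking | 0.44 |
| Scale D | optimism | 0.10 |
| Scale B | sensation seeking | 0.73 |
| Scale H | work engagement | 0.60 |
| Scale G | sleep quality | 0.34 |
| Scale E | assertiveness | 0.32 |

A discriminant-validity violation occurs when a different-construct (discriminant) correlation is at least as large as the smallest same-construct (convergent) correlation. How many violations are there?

Convergent (same construct = sensation seeking): Scale A, Scale C, Scale B.
Smallest convergent = 0.44. Discriminant values: 0.39, 0.10, 0.60, 0.34, 0.32; count ≥ 0.44 → 1.

1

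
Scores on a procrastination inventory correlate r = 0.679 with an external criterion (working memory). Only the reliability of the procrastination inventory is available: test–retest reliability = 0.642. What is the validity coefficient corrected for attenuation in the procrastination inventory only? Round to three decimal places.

0.847

Single correction: r_c = r_obs / √r_xx = 0.679 / √0.642 = 0.679 / 0.8012 ≈ 0.847.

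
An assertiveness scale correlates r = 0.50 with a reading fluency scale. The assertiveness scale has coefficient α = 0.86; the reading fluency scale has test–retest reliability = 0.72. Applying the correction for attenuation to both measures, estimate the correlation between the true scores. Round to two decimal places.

0.64

r_true = r_obs / √(r_xx · r_yy) = 0.50 / √(0.86 × 0.72) = 0.50 / √0.6192 = 0.50 / 0.7869 ≈ 0.64.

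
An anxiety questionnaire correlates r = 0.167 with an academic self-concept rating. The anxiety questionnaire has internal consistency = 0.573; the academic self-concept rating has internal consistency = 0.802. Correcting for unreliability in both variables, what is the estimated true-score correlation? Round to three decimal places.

r_true = r_obs / √(r_xx · r_yy) = 0.167 / √(0.573 × 0.802) = 0.167 / √0.459546 = 0.167 / 0.6779 ≈ 0.246.

0.246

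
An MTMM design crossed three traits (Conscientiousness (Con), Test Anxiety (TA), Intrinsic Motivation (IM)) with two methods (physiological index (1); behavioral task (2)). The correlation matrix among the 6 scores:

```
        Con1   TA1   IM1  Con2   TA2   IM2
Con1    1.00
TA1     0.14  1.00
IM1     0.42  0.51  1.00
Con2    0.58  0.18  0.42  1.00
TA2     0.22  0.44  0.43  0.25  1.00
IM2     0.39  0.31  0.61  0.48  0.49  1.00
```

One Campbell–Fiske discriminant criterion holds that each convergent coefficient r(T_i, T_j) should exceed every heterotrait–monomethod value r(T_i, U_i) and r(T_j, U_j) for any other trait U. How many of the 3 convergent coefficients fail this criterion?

1

Each convergent coefficient versus the relevant comparison correlations:
Con (methods 1·2): 0.58 vs {0.14, 0.25, 0.42, 0.48} → pass.
TA (methods 1·2): 0.44 vs {0.14, 0.25, 0.51, 0.49} → fail.
IM (methods 1·2): 0.61 vs {0.42, 0.48, 0.51, 0.49} → pass.
1 of 3 fail.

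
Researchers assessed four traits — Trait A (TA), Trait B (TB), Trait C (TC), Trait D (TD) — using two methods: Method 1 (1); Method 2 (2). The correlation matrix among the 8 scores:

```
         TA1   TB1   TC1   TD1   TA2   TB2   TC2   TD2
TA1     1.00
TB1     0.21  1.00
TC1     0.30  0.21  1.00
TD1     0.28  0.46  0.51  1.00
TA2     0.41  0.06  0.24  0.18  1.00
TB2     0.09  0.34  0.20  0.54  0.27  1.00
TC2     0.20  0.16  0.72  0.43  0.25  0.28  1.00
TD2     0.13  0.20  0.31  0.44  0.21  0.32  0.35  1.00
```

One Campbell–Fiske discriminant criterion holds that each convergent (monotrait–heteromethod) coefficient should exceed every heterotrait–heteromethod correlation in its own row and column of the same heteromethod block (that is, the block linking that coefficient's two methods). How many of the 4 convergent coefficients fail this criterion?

2

Checking each validity diagonal entry against its comparison values:
TA (methods 1·2): 0.41 vs {0.09, 0.06, 0.20, 0.24, 0.13, 0.18} → pass.
TB (methods 1·2): 0.34 vs {0.06, 0.09, 0.16, 0.20, 0.20, 0.54} → fail.
TC (methods 1·2): 0.72 vs {0.24, 0.20, 0.20, 0.16, 0.31, 0.43} → pass.
TD (methods 1·2): 0.44 vs {0.18, 0.13, 0.54, 0.20, 0.43, 0.31} → fail.
2 of 4 fail.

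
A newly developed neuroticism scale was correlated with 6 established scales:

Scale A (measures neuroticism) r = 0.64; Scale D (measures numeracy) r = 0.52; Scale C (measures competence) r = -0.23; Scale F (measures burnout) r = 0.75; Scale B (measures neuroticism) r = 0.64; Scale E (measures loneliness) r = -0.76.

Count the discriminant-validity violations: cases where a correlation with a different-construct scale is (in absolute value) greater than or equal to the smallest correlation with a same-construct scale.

2

Convergent (same construct = neuroticism): Scale A, Scale B.
Smallest convergent = 0.64. Discriminant |r|: 0.52, 0.23, 0.75, 0.76; count ≥ 0.64 → 2.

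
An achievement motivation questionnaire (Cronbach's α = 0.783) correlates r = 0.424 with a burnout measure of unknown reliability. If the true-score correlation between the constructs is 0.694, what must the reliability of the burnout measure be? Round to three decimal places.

0.477

r_true = r_obs / √(r_xx · r_yy) ⇒ 0.694 = 0.424 / √(0.783 · r_yy).
√(0.783 · r_yy) = 0.424 / 0.694 = 0.6110; 0.783 · r_yy = 0.3733; r_yy = 0.3733 / 0.783 ≈ 0.477.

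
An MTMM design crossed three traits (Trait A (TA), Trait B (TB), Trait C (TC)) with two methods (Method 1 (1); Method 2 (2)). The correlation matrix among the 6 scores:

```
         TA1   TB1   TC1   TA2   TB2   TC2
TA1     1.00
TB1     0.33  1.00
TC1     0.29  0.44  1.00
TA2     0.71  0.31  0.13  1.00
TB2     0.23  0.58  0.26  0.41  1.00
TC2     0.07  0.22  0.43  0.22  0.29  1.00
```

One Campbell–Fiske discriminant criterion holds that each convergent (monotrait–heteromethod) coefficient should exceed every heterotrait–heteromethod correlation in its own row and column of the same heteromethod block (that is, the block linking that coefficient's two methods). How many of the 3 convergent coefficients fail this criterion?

Checking each validity diagonal entry against its comparison values:
TA (methods 1·2): 0.71 vs {0.23, 0.31, 0.07, 0.13} → pass.
TB (methods 1·2): 0.58 vs {0.31, 0.23, 0.22, 0.26} → pass.
TC (methods 1·2): 0.43 vs {0.13, 0.07, 0.26, 0.22} → pass.
0 of 3 fail.

0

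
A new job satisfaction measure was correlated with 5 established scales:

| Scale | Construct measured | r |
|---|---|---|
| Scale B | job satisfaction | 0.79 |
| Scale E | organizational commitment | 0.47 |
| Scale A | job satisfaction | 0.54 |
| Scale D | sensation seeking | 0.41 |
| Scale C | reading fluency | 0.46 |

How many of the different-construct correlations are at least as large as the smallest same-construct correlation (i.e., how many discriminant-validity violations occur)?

0

Convergent (same construct = job satisfaction): Scale B, Scale A.
Smallest convergent = 0.54. Discriminant values: 0.47, 0.41, 0.46; count ≥ 0.54 → 0.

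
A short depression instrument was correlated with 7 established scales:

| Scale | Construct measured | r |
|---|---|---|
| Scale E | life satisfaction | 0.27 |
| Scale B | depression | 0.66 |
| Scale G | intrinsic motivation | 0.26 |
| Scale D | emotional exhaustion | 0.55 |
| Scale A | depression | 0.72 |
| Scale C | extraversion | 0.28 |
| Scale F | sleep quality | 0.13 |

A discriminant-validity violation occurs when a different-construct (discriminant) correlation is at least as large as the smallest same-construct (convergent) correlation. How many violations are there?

Convergent (same construct = depression): Scale B, Scale A.
Smallest convergent = 0.66. Discriminant values: 0.27, 0.26, 0.55, 0.28, 0.13; count ≥ 0.66 → 0.

0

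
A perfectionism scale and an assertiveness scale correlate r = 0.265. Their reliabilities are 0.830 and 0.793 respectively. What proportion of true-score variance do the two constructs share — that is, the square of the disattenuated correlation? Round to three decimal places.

0.107

Disattenuated r = 0.265 / √(0.830 × 0.793) = 0.265 / 0.8113 = 0.3266.
Shared true-score variance = 0.3266² = 0.1067 ≈ 0.107.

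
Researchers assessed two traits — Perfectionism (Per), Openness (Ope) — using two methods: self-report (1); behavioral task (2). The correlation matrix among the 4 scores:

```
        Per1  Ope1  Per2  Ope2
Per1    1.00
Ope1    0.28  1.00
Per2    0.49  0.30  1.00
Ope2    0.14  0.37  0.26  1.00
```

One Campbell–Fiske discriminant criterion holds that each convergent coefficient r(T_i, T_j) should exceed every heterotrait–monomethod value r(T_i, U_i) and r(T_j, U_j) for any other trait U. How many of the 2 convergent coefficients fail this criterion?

Convergent coefficients and their comparison sets:
Per (methods 1·2): 0.49 vs {0.28, 0.26} → pass.
Ope (methods 1·2): 0.37 vs {0.28, 0.26} → pass.
0 of 2 fail.

0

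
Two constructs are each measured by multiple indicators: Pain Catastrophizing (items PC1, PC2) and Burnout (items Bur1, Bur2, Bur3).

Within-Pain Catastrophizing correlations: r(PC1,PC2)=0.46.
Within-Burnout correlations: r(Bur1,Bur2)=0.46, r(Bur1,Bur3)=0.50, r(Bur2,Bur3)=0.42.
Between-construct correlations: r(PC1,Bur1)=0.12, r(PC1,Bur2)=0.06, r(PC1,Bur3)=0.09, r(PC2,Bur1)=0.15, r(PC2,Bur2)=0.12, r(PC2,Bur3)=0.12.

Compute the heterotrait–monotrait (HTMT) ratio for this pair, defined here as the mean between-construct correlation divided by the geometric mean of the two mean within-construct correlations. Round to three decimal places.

Mean between = 0.66/6 = 0.1100.
Mean within-PC = 0.46/1 = 0.4600; mean within-Bur = 1.38/3 = 0.4600.
Geometric mean = √(0.4600 × 0.4600) = 0.4600.
HTMT = 0.1100 / 0.4600 = 0.239.

0.239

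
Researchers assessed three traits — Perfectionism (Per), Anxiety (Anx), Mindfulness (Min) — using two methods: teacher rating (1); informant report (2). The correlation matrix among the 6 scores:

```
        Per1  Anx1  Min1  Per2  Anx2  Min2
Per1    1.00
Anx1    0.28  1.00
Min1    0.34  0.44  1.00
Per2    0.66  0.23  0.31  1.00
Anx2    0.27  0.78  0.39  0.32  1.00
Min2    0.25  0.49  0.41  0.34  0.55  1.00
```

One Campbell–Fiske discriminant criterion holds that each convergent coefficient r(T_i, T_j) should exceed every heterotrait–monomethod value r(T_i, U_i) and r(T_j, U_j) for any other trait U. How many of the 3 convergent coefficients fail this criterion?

Each convergent coefficient versus the relevant comparison correlations:
Per (methods 1·2): 0.66 vs {0.28, 0.32, 0.34, 0.34} → pass.
Anx (methods 1·2): 0.78 vs {0.28, 0.32, 0.44, 0.55} → pass.
Min (methods 1·2): 0.41 vs {0.34, 0.34, 0.44, 0.55} → fail.
1 of 3 fail.

1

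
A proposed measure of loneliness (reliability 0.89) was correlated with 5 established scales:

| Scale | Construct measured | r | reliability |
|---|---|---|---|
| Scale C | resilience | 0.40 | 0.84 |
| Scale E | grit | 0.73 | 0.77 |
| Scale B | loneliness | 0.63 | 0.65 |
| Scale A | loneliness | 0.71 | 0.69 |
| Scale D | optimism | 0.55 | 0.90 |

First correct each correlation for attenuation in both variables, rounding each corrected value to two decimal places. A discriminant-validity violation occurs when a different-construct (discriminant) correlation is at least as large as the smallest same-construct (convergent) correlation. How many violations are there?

Disattenuated r (r / √(r_scale · r_new)):
  Scale C (disc): 0.40 / √(0.84·0.89) = 0.46
  Scale E (disc): 0.73 / √(0.77·0.89) = 0.88
  Scale B (conv): 0.63 / √(0.65·0.89) = 0.83
  Scale A (conv): 0.71 / √(0.69·0.89) = 0.91
  Scale D (disc): 0.55 / √(0.90·0.89) = 0.61
Smallest convergent = 0.83. Discriminant values: 0.46, 0.88, 0.61; count ≥ 0.83 → 1.

1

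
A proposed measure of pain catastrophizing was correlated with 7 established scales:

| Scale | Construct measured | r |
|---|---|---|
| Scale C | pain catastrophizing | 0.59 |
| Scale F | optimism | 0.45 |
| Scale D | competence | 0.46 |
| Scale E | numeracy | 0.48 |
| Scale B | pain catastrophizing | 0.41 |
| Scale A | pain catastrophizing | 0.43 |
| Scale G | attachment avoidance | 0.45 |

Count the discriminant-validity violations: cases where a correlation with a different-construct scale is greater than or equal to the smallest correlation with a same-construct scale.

4

Convergent (same construct = pain catastrophizing): Scale C, Scale B, Scale A.
Smallest convergent = 0.41. Discriminant values: 0.45, 0.46, 0.48, 0.45; count ≥ 0.41 → 4.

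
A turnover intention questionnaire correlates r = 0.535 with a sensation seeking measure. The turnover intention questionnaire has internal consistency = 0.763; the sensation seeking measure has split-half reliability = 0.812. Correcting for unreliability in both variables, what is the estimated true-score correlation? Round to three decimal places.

r_true = r_obs / √(r_xx · r_yy) = 0.535 / √(0.763 × 0.812) = 0.535 / √0.619556 = 0.535 / 0.7871 ≈ 0.680.

0.680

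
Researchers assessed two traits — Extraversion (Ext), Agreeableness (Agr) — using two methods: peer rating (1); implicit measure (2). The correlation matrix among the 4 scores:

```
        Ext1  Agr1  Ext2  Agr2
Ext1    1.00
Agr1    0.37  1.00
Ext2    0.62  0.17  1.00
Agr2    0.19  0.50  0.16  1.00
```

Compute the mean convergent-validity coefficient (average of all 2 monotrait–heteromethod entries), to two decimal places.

Convergent values: 0.62, 0.50; mean = 1.12/2 = 0.56.

0.56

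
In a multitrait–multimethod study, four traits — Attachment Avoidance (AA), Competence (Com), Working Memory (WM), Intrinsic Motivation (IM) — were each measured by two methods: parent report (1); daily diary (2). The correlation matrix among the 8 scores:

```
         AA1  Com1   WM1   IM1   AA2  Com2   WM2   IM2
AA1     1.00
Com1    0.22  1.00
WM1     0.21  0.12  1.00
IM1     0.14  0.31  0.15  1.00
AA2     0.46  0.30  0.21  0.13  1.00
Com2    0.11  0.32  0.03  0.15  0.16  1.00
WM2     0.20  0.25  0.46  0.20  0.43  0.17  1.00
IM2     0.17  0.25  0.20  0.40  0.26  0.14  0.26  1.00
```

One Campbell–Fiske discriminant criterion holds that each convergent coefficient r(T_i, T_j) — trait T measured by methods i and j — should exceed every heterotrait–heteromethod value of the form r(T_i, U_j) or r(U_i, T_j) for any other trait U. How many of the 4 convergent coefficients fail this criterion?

0

Each convergent coefficient versus the relevant comparison correlations:
AA (methods 1·2): 0.46 vs {0.11, 0.30, 0.20, 0.21, 0.17, 0.13} → pass.
Com (methods 1·2): 0.32 vs {0.30, 0.11, 0.25, 0.03, 0.25, 0.15} → pass.
WM (methods 1·2): 0.46 vs {0.21, 0.20, 0.03, 0.25, 0.20, 0.20} → pass.
IM (methods 1·2): 0.40 vs {0.13, 0.17, 0.15, 0.25, 0.20, 0.20} → pass.
0 of 4 fail.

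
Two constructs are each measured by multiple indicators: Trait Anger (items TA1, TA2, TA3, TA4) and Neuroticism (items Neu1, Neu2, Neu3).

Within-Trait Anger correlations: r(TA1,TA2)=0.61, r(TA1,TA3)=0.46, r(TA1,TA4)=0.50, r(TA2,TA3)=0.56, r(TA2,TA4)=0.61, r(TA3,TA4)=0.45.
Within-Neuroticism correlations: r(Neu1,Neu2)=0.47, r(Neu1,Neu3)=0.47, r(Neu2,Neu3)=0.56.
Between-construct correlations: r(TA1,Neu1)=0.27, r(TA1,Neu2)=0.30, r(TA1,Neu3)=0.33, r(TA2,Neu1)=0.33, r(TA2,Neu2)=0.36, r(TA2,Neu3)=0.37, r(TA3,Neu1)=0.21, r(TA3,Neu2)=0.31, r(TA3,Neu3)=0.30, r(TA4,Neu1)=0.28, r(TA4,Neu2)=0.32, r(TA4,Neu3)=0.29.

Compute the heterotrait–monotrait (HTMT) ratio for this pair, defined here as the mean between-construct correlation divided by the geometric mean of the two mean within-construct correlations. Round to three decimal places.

Mean between = 3.67/12 = 0.3058.
Mean within-TA = 3.19/6 = 0.5317; mean within-Neu = 1.50/3 = 0.5000.
Geometric mean = √(0.5317 × 0.5000) = 0.5156.
HTMT = 0.3058 / 0.5156 = 0.593.

0.593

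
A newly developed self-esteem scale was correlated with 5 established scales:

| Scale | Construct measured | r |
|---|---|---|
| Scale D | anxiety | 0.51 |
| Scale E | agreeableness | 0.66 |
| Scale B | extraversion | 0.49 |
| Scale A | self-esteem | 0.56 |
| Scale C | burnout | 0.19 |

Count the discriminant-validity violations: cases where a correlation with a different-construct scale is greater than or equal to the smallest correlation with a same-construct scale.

1

Convergent (same construct = self-esteem): Scale A.
Smallest convergent = 0.56. Discriminant values: 0.51, 0.66, 0.49, 0.19; count ≥ 0.56 → 1.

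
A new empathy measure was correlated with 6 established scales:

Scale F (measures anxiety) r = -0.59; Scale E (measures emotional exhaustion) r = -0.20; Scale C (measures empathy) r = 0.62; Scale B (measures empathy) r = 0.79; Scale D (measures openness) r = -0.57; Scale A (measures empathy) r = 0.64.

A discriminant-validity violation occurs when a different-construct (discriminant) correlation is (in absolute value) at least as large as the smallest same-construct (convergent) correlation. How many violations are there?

Convergent (same construct = empathy): Scale C, Scale B, Scale A.
Smallest convergent = 0.62. Discriminant |r|: 0.59, 0.20, 0.57; count ≥ 0.62 → 0.

0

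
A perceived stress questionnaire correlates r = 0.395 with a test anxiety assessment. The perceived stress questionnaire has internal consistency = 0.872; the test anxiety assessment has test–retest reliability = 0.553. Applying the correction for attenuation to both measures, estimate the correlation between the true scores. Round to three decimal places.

0.569

r_true = r_obs / √(r_xx · r_yy) = 0.395 / √(0.872 × 0.553) = 0.395 / √0.482216 = 0.395 / 0.6944 ≈ 0.569.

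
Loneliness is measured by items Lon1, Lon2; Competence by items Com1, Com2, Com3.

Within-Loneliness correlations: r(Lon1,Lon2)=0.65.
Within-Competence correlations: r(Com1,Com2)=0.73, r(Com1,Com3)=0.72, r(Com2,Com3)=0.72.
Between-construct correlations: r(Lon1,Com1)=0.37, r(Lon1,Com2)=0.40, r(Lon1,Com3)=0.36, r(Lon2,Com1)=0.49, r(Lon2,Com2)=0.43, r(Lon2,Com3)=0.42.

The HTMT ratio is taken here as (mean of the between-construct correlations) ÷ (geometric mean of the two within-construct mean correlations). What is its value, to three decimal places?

Mean between = 2.47/6 = 0.4117.
Mean within-Lon = 0.65/1 = 0.6500; mean within-Com = 2.17/3 = 0.7233.
Geometric mean = √(0.6500 × 0.7233) = 0.6857.
HTMT = 0.4117 / 0.6857 = 0.600.

0.600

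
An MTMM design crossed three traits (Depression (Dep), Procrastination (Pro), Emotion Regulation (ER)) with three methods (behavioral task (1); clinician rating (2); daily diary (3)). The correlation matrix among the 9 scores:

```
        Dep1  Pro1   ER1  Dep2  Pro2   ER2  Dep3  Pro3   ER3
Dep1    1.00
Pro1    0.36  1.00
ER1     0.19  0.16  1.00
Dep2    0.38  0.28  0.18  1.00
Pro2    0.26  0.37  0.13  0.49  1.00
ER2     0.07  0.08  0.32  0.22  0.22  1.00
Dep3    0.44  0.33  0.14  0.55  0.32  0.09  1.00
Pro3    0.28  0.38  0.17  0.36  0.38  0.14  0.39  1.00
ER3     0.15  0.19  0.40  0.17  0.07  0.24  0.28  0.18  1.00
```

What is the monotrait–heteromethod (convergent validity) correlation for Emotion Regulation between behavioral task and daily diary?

0.40

Same trait (ER), different methods: r(ER1, ER3) = 0.40.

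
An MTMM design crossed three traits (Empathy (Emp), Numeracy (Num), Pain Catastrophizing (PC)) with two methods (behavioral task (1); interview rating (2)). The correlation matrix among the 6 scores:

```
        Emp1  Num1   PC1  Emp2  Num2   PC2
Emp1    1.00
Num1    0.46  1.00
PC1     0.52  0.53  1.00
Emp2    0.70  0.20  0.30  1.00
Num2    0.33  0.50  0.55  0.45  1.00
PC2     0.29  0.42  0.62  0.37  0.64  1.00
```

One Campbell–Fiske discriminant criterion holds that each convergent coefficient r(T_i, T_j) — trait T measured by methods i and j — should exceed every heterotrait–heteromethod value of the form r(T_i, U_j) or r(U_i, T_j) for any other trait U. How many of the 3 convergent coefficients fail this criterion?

Each convergent coefficient versus the relevant comparison correlations:
Emp (methods 1·2): 0.70 vs {0.33, 0.20, 0.29, 0.30} → pass.
Num (methods 1·2): 0.50 vs {0.20, 0.33, 0.42, 0.55} → fail.
PC (methods 1·2): 0.62 vs {0.30, 0.29, 0.55, 0.42} → pass.
1 of 3 fail.

1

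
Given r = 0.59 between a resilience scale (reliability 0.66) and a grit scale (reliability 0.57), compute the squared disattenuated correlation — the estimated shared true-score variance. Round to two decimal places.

0.93

Disattenuated r = 0.59 / √(0.66 × 0.57) = 0.59 / 0.6134 = 0.9619.
Shared true-score variance = 0.9619² = 0.9253 ≈ 0.93.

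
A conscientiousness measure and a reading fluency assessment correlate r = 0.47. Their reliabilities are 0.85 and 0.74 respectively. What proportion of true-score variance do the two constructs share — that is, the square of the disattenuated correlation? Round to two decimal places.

Disattenuated r = 0.47 / √(0.85 × 0.74) = 0.47 / 0.7931 = 0.5926.
Shared true-score variance = 0.5926² = 0.3512 ≈ 0.35.

0.35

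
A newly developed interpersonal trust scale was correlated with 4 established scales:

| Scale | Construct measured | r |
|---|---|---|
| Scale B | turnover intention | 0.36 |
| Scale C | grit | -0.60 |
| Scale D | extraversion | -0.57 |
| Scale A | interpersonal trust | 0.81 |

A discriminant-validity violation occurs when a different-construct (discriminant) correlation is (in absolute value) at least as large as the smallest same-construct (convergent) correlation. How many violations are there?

Convergent (same construct = interpersonal trust): Scale A.
Smallest convergent = 0.81. Discriminant |r|: 0.36, 0.60, 0.57; count ≥ 0.81 → 0.

0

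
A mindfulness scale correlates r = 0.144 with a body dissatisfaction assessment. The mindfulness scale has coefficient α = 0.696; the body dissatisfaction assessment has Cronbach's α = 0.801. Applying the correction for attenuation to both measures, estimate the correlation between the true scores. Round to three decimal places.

0.193

r_true = r_obs / √(r_xx · r_yy) = 0.144 / √(0.696 × 0.801) = 0.144 / √0.557496 = 0.144 / 0.7467 ≈ 0.193.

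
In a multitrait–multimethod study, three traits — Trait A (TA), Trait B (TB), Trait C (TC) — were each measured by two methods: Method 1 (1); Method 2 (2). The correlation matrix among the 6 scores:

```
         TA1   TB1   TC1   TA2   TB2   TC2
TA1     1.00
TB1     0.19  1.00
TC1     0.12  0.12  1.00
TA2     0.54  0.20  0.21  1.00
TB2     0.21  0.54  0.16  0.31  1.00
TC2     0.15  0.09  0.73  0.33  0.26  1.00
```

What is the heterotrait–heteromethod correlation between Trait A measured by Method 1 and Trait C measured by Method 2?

Different traits and methods: r(TA1, TC2) = 0.15.

0.15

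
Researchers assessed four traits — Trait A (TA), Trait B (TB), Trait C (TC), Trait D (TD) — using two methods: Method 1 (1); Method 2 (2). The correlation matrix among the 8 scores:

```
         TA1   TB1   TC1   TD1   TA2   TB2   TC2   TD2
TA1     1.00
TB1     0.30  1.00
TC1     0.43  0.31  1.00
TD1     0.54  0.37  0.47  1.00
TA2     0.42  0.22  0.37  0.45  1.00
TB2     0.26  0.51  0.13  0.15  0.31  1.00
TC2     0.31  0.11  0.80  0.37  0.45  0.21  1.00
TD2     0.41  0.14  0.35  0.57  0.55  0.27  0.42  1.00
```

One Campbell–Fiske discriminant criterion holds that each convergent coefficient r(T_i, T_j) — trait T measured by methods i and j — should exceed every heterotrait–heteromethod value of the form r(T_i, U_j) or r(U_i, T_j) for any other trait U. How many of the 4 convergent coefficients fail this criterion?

Checking each validity diagonal entry against its comparison values:
TA (methods 1·2): 0.42 vs {0.26, 0.22, 0.31, 0.37, 0.41, 0.45} → fail.
TB (methods 1·2): 0.51 vs {0.22, 0.26, 0.11, 0.13, 0.14, 0.15} → pass.
TC (methods 1·2): 0.80 vs {0.37, 0.31, 0.13, 0.11, 0.35, 0.37} → pass.
TD (methods 1·2): 0.57 vs {0.45, 0.41, 0.15, 0.14, 0.37, 0.35} → pass.
1 of 4 fail.

1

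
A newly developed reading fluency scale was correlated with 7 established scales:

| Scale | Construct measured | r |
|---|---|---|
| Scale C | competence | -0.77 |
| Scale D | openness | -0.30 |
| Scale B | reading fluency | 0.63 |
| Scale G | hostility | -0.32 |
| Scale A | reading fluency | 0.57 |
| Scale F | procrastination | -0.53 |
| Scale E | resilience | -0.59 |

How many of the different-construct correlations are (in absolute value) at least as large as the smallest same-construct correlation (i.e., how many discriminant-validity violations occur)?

2

Convergent (same construct = reading fluency): Scale B, Scale A.
Smallest convergent = 0.57. Discriminant |r|: 0.77, 0.30, 0.32, 0.53, 0.59; count ≥ 0.57 → 2.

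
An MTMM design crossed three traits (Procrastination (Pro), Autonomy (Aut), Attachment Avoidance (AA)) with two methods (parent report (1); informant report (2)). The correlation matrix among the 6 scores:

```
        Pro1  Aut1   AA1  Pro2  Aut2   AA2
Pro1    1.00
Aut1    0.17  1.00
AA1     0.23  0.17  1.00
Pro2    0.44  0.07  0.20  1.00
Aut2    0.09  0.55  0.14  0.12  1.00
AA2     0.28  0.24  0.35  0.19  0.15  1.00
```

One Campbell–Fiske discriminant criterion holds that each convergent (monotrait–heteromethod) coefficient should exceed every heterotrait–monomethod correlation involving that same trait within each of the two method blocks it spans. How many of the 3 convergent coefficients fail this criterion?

Checking each validity diagonal entry against its comparison values:
Pro (methods 1·2): 0.44 vs {0.17, 0.12, 0.23, 0.19} → pass.
Aut (methods 1·2): 0.55 vs {0.17, 0.12, 0.17, 0.15} → pass.
AA (methods 1·2): 0.35 vs {0.23, 0.19, 0.17, 0.15} → pass.
0 of 3 fail.

0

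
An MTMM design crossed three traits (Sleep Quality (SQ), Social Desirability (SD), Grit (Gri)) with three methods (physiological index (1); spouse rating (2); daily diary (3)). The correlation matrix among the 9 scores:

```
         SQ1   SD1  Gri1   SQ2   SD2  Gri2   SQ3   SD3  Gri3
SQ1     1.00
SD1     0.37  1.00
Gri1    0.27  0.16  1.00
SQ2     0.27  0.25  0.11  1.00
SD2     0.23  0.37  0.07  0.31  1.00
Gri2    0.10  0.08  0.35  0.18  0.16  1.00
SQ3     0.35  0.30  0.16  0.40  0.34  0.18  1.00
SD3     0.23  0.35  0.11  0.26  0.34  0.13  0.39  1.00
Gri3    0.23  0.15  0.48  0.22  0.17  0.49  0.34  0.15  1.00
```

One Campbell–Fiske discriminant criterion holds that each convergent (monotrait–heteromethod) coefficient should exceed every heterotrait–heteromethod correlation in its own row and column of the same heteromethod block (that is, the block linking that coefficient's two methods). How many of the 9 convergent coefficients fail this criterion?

Checking each validity diagonal entry against its comparison values:
SQ (methods 1·2): 0.27 vs {0.23, 0.25, 0.10, 0.11} → pass.
SQ (methods 1·3): 0.35 vs {0.23, 0.30, 0.23, 0.16} → pass.
SQ (methods 2·3): 0.40 vs {0.26, 0.34, 0.22, 0.18} → pass.
SD (methods 1·2): 0.37 vs {0.25, 0.23, 0.08, 0.07} → pass.
SD (methods 1·3): 0.35 vs {0.30, 0.23, 0.15, 0.11} → pass.
SD (methods 2·3): 0.34 vs {0.34, 0.26, 0.17, 0.13} → fail.
Gri (methods 1·2): 0.35 vs {0.11, 0.10, 0.07, 0.08} → pass.
Gri (methods 1·3): 0.48 vs {0.16, 0.23, 0.11, 0.15} → pass.
Gri (methods 2·3): 0.49 vs {0.18, 0.22, 0.13, 0.17} → pass.
1 of 9 fail.

1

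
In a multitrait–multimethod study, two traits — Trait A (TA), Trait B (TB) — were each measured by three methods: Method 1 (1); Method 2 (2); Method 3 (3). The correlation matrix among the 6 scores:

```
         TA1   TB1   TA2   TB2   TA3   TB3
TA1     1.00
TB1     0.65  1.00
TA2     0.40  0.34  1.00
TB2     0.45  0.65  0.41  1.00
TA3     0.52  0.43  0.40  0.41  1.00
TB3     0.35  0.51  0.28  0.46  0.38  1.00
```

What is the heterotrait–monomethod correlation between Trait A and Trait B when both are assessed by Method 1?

Different traits, same method: r(TA1, TB1) = 0.65.

0.65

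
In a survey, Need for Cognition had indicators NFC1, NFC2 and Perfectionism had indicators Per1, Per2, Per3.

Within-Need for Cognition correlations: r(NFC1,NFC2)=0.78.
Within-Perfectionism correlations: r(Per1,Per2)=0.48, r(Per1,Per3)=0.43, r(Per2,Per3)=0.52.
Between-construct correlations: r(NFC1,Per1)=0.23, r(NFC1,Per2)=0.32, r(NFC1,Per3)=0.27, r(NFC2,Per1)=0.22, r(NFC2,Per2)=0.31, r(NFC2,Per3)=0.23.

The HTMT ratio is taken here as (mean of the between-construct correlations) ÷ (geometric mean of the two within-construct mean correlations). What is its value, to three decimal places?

0.432

Mean between = 1.58/6 = 0.2633.
Mean within-NFC = 0.78/1 = 0.7800; mean within-Per = 1.43/3 = 0.4767.
Geometric mean = √(0.7800 × 0.4767) = 0.6098.
HTMT = 0.2633 / 0.6098 = 0.432.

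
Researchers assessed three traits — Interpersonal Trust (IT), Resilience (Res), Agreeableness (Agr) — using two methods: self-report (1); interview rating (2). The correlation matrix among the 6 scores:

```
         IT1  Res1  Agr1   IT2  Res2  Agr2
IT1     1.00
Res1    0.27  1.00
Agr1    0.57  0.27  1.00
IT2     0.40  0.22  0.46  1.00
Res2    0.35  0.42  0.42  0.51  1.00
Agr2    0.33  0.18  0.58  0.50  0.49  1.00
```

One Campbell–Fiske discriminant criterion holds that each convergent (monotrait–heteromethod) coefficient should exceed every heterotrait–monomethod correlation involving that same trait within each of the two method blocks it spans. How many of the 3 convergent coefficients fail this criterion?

2

Each convergent coefficient versus the relevant comparison correlations:
IT (methods 1·2): 0.40 vs {0.27, 0.51, 0.57, 0.50} → fail.
Res (methods 1·2): 0.42 vs {0.27, 0.51, 0.27, 0.49} → fail.
Agr (methods 1·2): 0.58 vs {0.57, 0.50, 0.27, 0.49} → pass.
2 of 3 fail.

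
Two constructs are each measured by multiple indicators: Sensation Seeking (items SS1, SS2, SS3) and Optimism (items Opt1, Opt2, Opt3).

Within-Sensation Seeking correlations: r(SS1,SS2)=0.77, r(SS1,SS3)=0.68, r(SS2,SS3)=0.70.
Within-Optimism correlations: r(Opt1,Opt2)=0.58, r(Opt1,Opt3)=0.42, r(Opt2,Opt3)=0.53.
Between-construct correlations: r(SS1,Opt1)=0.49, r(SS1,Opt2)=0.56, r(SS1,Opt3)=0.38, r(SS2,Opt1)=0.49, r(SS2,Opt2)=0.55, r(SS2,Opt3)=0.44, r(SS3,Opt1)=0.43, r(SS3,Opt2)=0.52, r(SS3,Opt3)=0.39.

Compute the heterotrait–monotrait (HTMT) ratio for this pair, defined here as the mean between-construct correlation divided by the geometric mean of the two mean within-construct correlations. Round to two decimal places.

0.78

Mean heterotrait r = 4.25/9 = 0.4722.
Mean within-SS = 2.15/3 = 0.7167; mean within-Opt = 1.53/3 = 0.5100.
Geometric mean = √(0.7167 × 0.5100) = 0.6046.
HTMT = 0.4722 / 0.6046 = 0.78.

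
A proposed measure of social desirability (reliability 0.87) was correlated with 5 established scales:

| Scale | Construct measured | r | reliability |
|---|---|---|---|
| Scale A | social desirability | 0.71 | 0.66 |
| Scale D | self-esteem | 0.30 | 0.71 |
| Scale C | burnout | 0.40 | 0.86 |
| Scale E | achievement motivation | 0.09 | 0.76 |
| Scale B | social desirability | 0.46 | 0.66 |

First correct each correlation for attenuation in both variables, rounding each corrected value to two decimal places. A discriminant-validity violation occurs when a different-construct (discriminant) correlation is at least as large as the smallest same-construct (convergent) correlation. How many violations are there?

Disattenuated r (r / √(r_scale · r_new)):
  Scale A (conv): 0.71 / √(0.66·0.87) = 0.94
  Scale D (disc): 0.30 / √(0.71·0.87) = 0.38
  Scale C (disc): 0.40 / √(0.86·0.87) = 0.46
  Scale E (disc): 0.09 / √(0.76·0.87) = 0.11
  Scale B (conv): 0.46 / √(0.66·0.87) = 0.61
Smallest convergent = 0.61. Discriminant values: 0.38, 0.46, 0.11; count ≥ 0.61 → 0.

0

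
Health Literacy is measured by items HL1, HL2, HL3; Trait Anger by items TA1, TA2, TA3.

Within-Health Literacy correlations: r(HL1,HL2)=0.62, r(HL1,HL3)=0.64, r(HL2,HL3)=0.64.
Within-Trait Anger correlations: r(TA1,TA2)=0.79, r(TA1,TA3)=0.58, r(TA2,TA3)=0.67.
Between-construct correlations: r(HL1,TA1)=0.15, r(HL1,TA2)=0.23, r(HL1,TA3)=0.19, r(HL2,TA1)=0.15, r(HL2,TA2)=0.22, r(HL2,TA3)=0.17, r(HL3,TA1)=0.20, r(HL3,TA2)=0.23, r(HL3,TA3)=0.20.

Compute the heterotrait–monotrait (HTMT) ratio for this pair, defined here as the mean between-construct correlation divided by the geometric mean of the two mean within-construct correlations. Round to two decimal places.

0.29

Mean heterotrait r = 1.74/9 = 0.1933.
Mean within-HL = 1.90/3 = 0.6333; mean within-TA = 2.04/3 = 0.6800.
Geometric mean = √(0.6333 × 0.6800) = 0.6562.
HTMT = 0.1933 / 0.6562 = 0.29.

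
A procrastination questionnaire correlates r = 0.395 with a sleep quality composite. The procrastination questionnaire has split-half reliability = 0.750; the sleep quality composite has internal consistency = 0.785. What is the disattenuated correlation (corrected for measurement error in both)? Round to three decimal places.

r_true = r_obs / √(r_xx · r_yy) = 0.395 / √(0.750 × 0.785) = 0.395 / √0.588750 = 0.395 / 0.7673 ≈ 0.515.

0.515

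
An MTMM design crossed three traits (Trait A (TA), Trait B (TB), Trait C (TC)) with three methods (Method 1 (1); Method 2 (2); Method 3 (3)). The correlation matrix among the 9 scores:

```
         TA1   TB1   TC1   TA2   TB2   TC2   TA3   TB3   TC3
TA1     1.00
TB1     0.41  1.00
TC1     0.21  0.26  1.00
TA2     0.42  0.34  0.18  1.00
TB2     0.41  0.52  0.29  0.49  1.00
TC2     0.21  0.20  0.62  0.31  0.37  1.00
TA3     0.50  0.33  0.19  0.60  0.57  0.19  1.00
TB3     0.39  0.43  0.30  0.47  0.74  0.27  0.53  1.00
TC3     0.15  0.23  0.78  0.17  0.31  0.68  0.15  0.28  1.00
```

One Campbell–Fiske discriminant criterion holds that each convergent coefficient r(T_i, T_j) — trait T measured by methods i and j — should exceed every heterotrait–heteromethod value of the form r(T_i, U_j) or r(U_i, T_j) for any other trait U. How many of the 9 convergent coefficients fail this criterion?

0

Checking each validity diagonal entry against its comparison values:
TA (methods 1·2): 0.42 vs {0.41, 0.34, 0.21, 0.18} → pass.
TA (methods 1·3): 0.50 vs {0.39, 0.33, 0.15, 0.19} → pass.
TA (methods 2·3): 0.60 vs {0.47, 0.57, 0.17, 0.19} → pass.
TB (methods 1·2): 0.52 vs {0.34, 0.41, 0.20, 0.29} → pass.
TB (methods 1·3): 0.43 vs {0.33, 0.39, 0.23, 0.30} → pass.
TB (methods 2·3): 0.74 vs {0.57, 0.47, 0.31, 0.27} → pass.
TC (methods 1·2): 0.62 vs {0.18, 0.21, 0.29, 0.20} → pass.
TC (methods 1·3): 0.78 vs {0.19, 0.15, 0.30, 0.23} → pass.
TC (methods 2·3): 0.68 vs {0.19, 0.17, 0.27, 0.31} → pass.
0 of 9 fail.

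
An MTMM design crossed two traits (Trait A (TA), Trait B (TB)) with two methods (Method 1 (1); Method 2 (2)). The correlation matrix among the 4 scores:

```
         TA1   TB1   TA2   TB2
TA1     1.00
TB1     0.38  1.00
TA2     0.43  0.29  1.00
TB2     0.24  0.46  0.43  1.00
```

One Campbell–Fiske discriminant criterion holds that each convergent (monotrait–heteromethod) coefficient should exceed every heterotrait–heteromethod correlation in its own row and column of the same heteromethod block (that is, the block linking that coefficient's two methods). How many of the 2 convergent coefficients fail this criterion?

0

Each convergent coefficient versus the relevant comparison correlations:
TA (methods 1·2): 0.43 vs {0.24, 0.29} → pass.
TB (methods 1·2): 0.46 vs {0.29, 0.24} → pass.
0 of 2 fail.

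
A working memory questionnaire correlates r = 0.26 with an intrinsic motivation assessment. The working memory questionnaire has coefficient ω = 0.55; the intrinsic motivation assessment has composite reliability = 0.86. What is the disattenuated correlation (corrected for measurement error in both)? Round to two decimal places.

0.38

r_true = r_obs / √(r_xx · r_yy) = 0.26 / √(0.55 × 0.86) = 0.26 / √0.4730 = 0.26 / 0.6877 ≈ 0.38.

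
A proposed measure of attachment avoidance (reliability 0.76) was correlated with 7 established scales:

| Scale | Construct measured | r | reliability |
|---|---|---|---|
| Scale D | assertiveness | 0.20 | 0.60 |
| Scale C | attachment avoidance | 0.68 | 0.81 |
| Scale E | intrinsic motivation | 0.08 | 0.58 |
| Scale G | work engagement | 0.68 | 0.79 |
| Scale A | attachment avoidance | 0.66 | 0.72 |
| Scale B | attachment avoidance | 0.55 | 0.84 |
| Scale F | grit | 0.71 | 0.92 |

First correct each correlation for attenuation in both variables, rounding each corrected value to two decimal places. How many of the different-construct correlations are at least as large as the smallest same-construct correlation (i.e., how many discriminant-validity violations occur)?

Disattenuated r (r / √(r_scale · r_new)):
  Scale D (disc): 0.20 / √(0.60·0.76) = 0.30
  Scale C (conv): 0.68 / √(0.81·0.76) = 0.87
  Scale E (disc): 0.08 / √(0.58·0.76) = 0.12
  Scale G (disc): 0.68 / √(0.79·0.76) = 0.88
  Scale A (conv): 0.66 / √(0.72·0.76) = 0.89
  Scale B (conv): 0.55 / √(0.84·0.76) = 0.69
  Scale F (disc): 0.71 / √(0.92·0.76) = 0.85
Smallest convergent = 0.69. Discriminant values: 0.30, 0.12, 0.88, 0.85; count ≥ 0.69 → 2.

2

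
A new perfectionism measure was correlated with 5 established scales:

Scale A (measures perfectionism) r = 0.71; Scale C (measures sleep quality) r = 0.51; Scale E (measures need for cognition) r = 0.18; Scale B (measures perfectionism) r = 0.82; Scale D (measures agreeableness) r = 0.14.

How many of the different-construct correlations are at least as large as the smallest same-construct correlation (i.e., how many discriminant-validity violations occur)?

0

Convergent (same construct = perfectionism): Scale A, Scale B.
Smallest convergent = 0.71. Discriminant values: 0.51, 0.18, 0.14; count ≥ 0.71 → 0.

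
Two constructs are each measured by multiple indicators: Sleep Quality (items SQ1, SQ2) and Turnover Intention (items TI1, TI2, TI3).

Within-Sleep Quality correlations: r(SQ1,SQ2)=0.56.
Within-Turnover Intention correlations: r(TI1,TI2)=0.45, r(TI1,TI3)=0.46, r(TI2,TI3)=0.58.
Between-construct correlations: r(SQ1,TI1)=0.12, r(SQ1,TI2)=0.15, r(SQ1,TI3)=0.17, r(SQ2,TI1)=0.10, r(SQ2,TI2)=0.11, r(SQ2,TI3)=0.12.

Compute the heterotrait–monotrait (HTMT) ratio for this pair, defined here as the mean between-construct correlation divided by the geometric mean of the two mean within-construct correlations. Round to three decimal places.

Mean heterotrait r = 0.77/6 = 0.1283.
Mean within-SQ = 0.56/1 = 0.5600; mean within-TI = 1.49/3 = 0.4967.
Geometric mean = √(0.5600 × 0.4967) = 0.5274.
HTMT = 0.1283 / 0.5274 = 0.243.

0.243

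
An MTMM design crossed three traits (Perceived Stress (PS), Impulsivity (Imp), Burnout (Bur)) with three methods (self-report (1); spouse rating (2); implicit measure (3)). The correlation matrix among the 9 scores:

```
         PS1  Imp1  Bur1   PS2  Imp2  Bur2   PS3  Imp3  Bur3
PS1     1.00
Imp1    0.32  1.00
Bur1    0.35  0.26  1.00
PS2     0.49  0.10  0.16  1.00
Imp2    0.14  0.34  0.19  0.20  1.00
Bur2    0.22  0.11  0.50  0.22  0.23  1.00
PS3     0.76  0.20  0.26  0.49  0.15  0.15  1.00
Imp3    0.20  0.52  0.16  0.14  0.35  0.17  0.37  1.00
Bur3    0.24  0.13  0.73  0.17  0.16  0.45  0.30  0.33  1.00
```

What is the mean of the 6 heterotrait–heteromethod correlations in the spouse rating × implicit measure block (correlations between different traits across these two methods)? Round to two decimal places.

HTHM values (method 2 × method 3): 0.14, 0.17, 0.15, 0.16, 0.15, 0.17; mean = 0.94/6 = 0.16.

0.16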